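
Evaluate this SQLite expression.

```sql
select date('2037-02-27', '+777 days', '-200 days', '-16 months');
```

2037-05-27

Applying '+777 days' to 2037-02-27: counting 777 days forward gives 2039-04-15.
Applying '-200 days' to 2039-04-15: counting 200 days back gives 2038-09-27.
Adding -16 months to 2038-09-27 gives 2037-05-27.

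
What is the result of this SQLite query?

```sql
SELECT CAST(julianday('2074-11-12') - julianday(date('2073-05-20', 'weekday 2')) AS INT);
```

`weekday 2` advances to the next Tuesday; 2073-05-20 is a Saturday, so it moves forward to 2073-05-23.
8 days remain in May 2073 after the 23rd (31 − 23).
Full months from June 2073 through October 2074 contribute their day counts.
Then 12 days into November 2074.
Total: 8 + 30 + 31 + 31 + 30 + 31 + 30 + 31 + 31 + 28 + 31 + 30 + 31 + 30 + 31 + 31 + 30 + 31 + 12 = 538.

538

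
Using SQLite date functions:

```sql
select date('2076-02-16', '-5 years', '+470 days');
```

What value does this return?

2072-05-31

Adding -5 years to 2076-02-16 gives 2071-02-16.
Applying '+470 days' to 2071-02-16: counting 470 days forward gives 2072-05-31.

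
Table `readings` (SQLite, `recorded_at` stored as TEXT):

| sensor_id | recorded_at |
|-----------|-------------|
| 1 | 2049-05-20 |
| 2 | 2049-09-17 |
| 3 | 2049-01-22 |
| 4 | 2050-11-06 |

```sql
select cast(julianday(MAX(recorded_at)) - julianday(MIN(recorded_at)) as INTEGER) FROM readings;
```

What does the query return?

MIN = 2049-01-22, MAX = 2050-11-06.
9 days remain in January 2049 after the 22nd (31 − 22).
Full months from February 2049 through October 2050 contribute their day counts.
Then 6 days into November 2050.
Total: 9 + 28 + 31 + 30 + 31 + 30 + 31 + 31 + 30 + 31 + 30 + 31 + 31 + 28 + 31 + 30 + 31 + 30 + 31 + 31 + 30 + 31 + 6 = 653.

653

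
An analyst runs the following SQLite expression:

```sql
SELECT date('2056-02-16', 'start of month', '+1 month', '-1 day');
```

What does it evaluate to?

`start of month` rewinds 2056-02-16 to 2056-02-01.
Adding +1 month to 2056-02-01 gives 2056-03-01.
Going back 1 day from 2056-03-01 reaches 2056-02-29 (last day of February, 29 days).

2056-02-29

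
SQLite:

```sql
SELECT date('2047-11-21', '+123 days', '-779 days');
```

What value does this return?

2046-02-03

Applying '+123 days' to 2047-11-21: counting 123 days forward gives 2048-03-23.
Applying '-779 days' to 2048-03-23: counting 779 days back gives 2046-02-03.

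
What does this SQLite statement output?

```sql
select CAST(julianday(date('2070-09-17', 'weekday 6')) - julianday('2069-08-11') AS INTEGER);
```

`weekday 6` advances to the next Saturday; 2070-09-17 is a Wednesday, so it moves forward to 2070-09-20.
20 days remain in August 2069 after the 11th (31 − 11).
Full months from September 2069 through August 2070 contribute their day counts.
Then 20 days into September 2070.
Total: 20 + 30 + 31 + 30 + 31 + 31 + 28 + 31 + 30 + 31 + 30 + 31 + 31 + 20 = 405.

405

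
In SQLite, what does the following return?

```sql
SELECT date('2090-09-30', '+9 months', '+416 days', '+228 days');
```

Adding +9 months to 2090-09-30 gives 2091-06-30.
Applying '+416 days' to 2091-06-30: counting 416 days forward gives 2092-08-19.
Applying '+228 days' to 2092-08-19: counting 228 days forward gives 2093-04-04.

2093-04-04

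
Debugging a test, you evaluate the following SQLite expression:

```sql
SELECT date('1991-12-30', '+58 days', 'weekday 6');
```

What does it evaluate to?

Applying '+58 days' to 1991-12-30: counting 58 days forward gives 1992-02-26.
`weekday 6` advances to the next Saturday; 1992-02-26 is a Wednesday, so it moves forward to 1992-02-29.

1992-02-29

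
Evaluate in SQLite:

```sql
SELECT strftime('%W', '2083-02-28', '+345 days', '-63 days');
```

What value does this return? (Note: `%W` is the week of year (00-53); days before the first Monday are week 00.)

49

First apply '+345 days', '-63 days': 2083-02-28 → 2083-12-07.
2083-12-07 is a Tuesday. SQLite's %W counts Mondays since the year started; the result is 49.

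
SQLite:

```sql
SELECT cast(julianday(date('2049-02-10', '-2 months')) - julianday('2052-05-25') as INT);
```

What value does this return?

-1262

Adding -2 months to 2049-02-10 gives 2048-12-10.
21 days remain in December 2048 after the 10th (31 − 10).
Full months from January 2049 through April 2052 contribute their day counts.
Then 25 days into May 2052.
Total: 21 + 31 + 28 + 31 + 30 + 31 + 30 + 31 + 31 + 30 + 31 + 30 + 31 + 31 + 28 + 31 + 30 + 31 + 30 + 31 + 31 + 30 + 31 + 30 + 31 + 31 + 28 + 31 + 30 + 31 + 30 + 31 + 31 + 30 + 31 + 30 + 31 + 31 + 29 + 31 + 30 + 25 = 1262.
The subtraction is earlier − later, so the result is −1262 → -1262.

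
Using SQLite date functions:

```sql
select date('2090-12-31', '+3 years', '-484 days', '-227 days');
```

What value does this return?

Adding +3 years to 2090-12-31 gives 2093-12-31.
Applying '-484 days' to 2093-12-31: counting 484 days back gives 2092-09-03.
Applying '-227 days' to 2092-09-03: counting 227 days back gives 2092-01-20.

2092-01-20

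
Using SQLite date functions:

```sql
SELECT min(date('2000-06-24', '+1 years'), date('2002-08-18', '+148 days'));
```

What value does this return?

date('2000-06-24', '+1 years') → 2001-06-24.
date('2002-08-18', '+148 days') → 2003-01-13.
Earlier of the two is 2001-06-24.

2001-06-24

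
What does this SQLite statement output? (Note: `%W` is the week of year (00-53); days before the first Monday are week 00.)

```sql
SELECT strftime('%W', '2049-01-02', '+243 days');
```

First apply '+243 days': 2049-01-02 → 2049-09-02.
2049-09-02 is a Thursday. SQLite's %W counts Mondays since the year started; the result is 35.

35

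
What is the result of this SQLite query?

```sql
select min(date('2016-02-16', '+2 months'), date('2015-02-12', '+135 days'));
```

2015-06-27

date('2016-02-16', '+2 months') → 2016-04-16.
date('2015-02-12', '+135 days') → 2015-06-27.
Earlier of the two is 2015-06-27.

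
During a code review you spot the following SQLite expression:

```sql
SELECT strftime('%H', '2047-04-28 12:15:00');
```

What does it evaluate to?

12

`%H` extracts the 2-digit hour (00-23): 12.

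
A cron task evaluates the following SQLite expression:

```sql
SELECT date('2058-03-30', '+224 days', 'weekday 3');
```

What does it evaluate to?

Applying '+224 days' to 2058-03-30: counting 224 days forward gives 2058-11-09.
`weekday 3` advances to the next Wednesday; 2058-11-09 is a Saturday, so it moves forward to 2058-11-13.

2058-11-13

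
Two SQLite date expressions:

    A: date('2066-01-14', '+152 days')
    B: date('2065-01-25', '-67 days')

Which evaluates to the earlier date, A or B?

B

A = 2066-06-15.
B = 2064-11-19.
B is earlier.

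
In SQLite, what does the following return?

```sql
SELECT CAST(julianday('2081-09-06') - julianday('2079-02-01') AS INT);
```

948

27 days remain in February 2079 after the 1st (28 − 1).
Full months from March 2079 through August 2081 contribute their day counts.
Then 6 days into September 2081.
Total: 27 + 31 + 30 + 31 + 30 + 31 + 31 + 30 + 31 + 30 + 31 + 31 + 29 + 31 + 30 + 31 + 30 + 31 + 31 + 30 + 31 + 30 + 31 + 31 + 28 + 31 + 30 + 31 + 30 + 31 + 31 + 6 = 948.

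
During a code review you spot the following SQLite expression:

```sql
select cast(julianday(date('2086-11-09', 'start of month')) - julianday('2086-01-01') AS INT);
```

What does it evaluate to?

304

`start of month` rewinds 2086-11-09 to 2086-11-01.
30 days remain in January 2086 after the 1st (31 − 1).
Full months from February 2086 through October 2086 contribute their day counts.
Then 1 day into November 2086.
Total: 30 + 28 + 31 + 30 + 31 + 30 + 31 + 31 + 30 + 31 + 1 = 304.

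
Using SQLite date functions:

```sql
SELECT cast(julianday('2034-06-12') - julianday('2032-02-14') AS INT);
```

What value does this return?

849

15 days remain in February 2032 after the 14th (29 − 14).
Full months from March 2032 through May 2034 contribute their day counts.
Then 12 days into June 2034.
Total: 15 + 31 + 30 + 31 + 30 + 31 + 31 + 30 + 31 + 30 + 31 + 31 + 28 + 31 + 30 + 31 + 30 + 31 + 31 + 30 + 31 + 30 + 31 + 31 + 28 + 31 + 30 + 31 + 12 = 849.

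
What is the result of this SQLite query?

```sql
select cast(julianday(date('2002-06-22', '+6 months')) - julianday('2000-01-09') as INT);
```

1078

Adding +6 months to 2002-06-22 gives 2002-12-22.
22 days remain in January 2000 after the 9th (31 − 9).
Full months from February 2000 through November 2002 contribute their day counts.
Then 22 days into December 2002.
Total: 22 + 29 + 31 + 30 + 31 + 30 + 31 + 31 + 30 + 31 + 30 + 31 + 31 + 28 + 31 + 30 + 31 + 30 + 31 + 31 + 30 + 31 + 30 + 31 + 31 + 28 + 31 + 30 + 31 + 30 + 31 + 31 + 30 + 31 + 30 + 22 = 1078.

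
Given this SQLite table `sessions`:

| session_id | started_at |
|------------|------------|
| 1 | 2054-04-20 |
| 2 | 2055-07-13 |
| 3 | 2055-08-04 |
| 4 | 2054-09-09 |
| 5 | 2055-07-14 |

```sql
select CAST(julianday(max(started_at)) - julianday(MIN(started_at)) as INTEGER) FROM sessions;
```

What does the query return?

471

MIN = 2054-04-20, MAX = 2055-08-04.
10 days remain in April 2054 after the 20th (30 − 20).
Full months from May 2054 through July 2055 contribute their day counts.
Then 4 days into August 2055.
Total: 10 + 31 + 30 + 31 + 31 + 30 + 31 + 30 + 31 + 31 + 28 + 31 + 30 + 31 + 30 + 31 + 4 = 471.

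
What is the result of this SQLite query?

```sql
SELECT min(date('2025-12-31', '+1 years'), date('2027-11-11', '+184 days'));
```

date('2025-12-31', '+1 years') → 2026-12-31.
date('2027-11-11', '+184 days') → 2028-05-13.
Earlier of the two is 2026-12-31.

2026-12-31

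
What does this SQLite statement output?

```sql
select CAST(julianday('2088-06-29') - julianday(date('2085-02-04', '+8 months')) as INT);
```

Adding +8 months to 2085-02-04 gives 2085-10-04.
27 days remain in October 2085 after the 4th (31 − 4).
Full months from November 2085 through May 2088 contribute their day counts.
Then 29 days into June 2088.
Total: 27 + 30 + 31 + 31 + 28 + 31 + 30 + 31 + 30 + 31 + 31 + 30 + 31 + 30 + 31 + 31 + 28 + 31 + 30 + 31 + 30 + 31 + 31 + 30 + 31 + 30 + 31 + 31 + 29 + 31 + 30 + 31 + 29 = 999.

999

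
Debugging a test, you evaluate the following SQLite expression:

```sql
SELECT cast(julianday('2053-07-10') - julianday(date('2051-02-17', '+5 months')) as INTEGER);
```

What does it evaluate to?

724

Adding +5 months to 2051-02-17 gives 2051-07-17.
14 days remain in July 2051 after the 17th (31 − 17).
Full months from August 2051 through June 2053 contribute their day counts.
Then 10 days into July 2053.
Total: 14 + 31 + 30 + 31 + 30 + 31 + 31 + 29 + 31 + 30 + 31 + 30 + 31 + 31 + 30 + 31 + 30 + 31 + 31 + 28 + 31 + 30 + 31 + 30 + 10 = 724.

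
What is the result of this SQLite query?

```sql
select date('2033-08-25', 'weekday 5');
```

2033-08-26

`weekday 5` advances to the next Friday; 2033-08-25 is a Thursday, so it moves forward to 2033-08-26.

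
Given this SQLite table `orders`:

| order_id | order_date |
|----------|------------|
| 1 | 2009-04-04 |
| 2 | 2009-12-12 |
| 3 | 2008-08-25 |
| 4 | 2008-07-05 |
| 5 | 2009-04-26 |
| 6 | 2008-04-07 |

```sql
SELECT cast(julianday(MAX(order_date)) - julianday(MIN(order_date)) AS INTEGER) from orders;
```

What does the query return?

614

MIN = 2008-04-07, MAX = 2009-12-12.
23 days remain in April 2008 after the 7th (30 − 7).
Full months from May 2008 through November 2009 contribute their day counts.
Then 12 days into December 2009.
Total: 23 + 31 + 30 + 31 + 31 + 30 + 31 + 30 + 31 + 31 + 28 + 31 + 30 + 31 + 30 + 31 + 31 + 30 + 31 + 30 + 12 = 614.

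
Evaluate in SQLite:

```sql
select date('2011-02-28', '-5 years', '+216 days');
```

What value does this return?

2006-10-02

Adding -5 years to 2011-02-28 gives 2006-02-28.
Applying '+216 days' to 2006-02-28: counting 216 days forward gives 2006-10-02.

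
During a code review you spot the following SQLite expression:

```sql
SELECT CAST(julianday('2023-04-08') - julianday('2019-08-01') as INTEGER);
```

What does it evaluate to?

1346

30 days remain in August 2019 after the 1st (31 − 1).
Full months from September 2019 through March 2023 contribute their day counts.
Then 8 days into April 2023.
Total: 30 + 30 + 31 + 30 + 31 + 31 + 29 + 31 + 30 + 31 + 30 + 31 + 31 + 30 + 31 + 30 + 31 + 31 + 28 + 31 + 30 + 31 + 30 + 31 + 31 + 30 + 31 + 30 + 31 + 31 + 28 + 31 + 30 + 31 + 30 + 31 + 31 + 30 + 31 + 30 + 31 + 31 + 28 + 31 + 8 = 1346.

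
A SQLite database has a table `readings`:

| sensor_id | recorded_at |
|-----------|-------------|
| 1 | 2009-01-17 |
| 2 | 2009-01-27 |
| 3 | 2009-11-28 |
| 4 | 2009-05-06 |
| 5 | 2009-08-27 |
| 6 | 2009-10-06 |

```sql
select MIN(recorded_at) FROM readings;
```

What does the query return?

2009-01-17

MIN over {2009-01-17, 2009-01-27, 2009-05-06, 2009-08-27, 2009-10-06, 2009-11-28}.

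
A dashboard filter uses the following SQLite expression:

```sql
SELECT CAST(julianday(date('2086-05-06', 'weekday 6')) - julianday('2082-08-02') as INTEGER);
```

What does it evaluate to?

1378

`weekday 6` advances to the next Saturday; 2086-05-06 is a Monday, so it moves forward to 2086-05-11.
29 days remain in August 2082 after the 2nd (31 − 2).
Full months from September 2082 through April 2086 contribute their day counts.
Then 11 days into May 2086.
Total: 29 + 30 + 31 + 30 + 31 + 31 + 28 + 31 + 30 + 31 + 30 + 31 + 31 + 30 + 31 + 30 + 31 + 31 + 29 + 31 + 30 + 31 + 30 + 31 + 31 + 30 + 31 + 30 + 31 + 31 + 28 + 31 + 30 + 31 + 30 + 31 + 31 + 30 + 31 + 30 + 31 + 31 + 28 + 31 + 30 + 11 = 1378.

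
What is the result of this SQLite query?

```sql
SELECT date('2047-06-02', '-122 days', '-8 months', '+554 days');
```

Applying '-122 days' to 2047-06-02: counting 122 days back gives 2047-01-31.
Adding -8 months to 2047-01-31 gives 2046-05-31.
Applying '+554 days' to 2046-05-31: counting 554 days forward gives 2047-12-06.

2047-12-06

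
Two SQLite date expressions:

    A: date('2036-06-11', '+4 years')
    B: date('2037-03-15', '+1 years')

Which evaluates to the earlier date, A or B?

A = 2040-06-11.
B = 2038-03-15.
B is earlier.

B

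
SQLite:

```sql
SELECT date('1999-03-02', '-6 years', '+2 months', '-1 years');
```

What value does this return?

1992-05-02

Adding -6 years to 1999-03-02 gives 1993-03-02.
Adding +2 months to 1993-03-02 gives 1993-05-02.
Adding -1 year to 1993-05-02 gives 1992-05-02.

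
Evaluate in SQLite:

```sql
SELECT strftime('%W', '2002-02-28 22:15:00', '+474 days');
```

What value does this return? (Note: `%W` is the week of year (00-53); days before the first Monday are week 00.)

First apply '+474 days': 2002-02-28 22:15:00 → 2003-06-17 22:15:00.
2003-06-17 is a Tuesday. SQLite's %W counts Mondays since the year started; the result is 24.

24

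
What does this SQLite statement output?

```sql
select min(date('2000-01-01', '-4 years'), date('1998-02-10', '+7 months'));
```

date('2000-01-01', '-4 years') → 1996-01-01.
date('1998-02-10', '+7 months') → 1998-09-10.
Earlier of the two is 1996-01-01.

1996-01-01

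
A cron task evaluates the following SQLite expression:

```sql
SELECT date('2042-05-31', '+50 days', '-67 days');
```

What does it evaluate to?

Applying '+50 days' to 2042-05-31: counting 50 days forward gives 2042-07-20.
Applying '-67 days' to 2042-07-20: counting 67 days back gives 2042-05-14.

2042-05-14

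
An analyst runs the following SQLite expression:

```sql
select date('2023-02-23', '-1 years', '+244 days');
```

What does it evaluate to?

Adding -1 year to 2023-02-23 gives 2022-02-23.
Applying '+244 days' to 2022-02-23: counting 244 days forward gives 2022-10-25.

2022-10-25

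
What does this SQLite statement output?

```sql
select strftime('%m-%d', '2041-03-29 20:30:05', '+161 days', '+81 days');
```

First apply '+161 days', '+81 days': 2041-03-29 20:30:05 → 2041-11-26 20:30:05.
`%m-%d` extracts the month-day: 11-26.

11-26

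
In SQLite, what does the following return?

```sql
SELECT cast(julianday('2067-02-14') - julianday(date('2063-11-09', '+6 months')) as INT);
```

1011

Adding +6 months to 2063-11-09 gives 2064-05-09.
22 days remain in May 2064 after the 9th (31 − 9).
Full months from June 2064 through January 2067 contribute their day counts.
Then 14 days into February 2067.
Total: 22 + 30 + 31 + 31 + 30 + 31 + 30 + 31 + 31 + 28 + 31 + 30 + 31 + 30 + 31 + 31 + 30 + 31 + 30 + 31 + 31 + 28 + 31 + 30 + 31 + 30 + 31 + 31 + 30 + 31 + 30 + 31 + 31 + 14 = 1011.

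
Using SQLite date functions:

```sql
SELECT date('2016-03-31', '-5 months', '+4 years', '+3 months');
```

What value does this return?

Adding -5 months to 2016-03-31 gives 2015-10-31.
Adding +4 years to 2015-10-31 gives 2019-10-31.
Adding +3 months to 2019-10-31 gives 2020-01-31.

2020-01-31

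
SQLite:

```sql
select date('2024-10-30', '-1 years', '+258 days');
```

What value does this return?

Adding -1 year to 2024-10-30 gives 2023-10-30.
Applying '+258 days' to 2023-10-30: counting 258 days forward gives 2024-07-14.

2024-07-14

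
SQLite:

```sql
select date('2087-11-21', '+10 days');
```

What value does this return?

2087-12-01

November 2087 has 30 days; 9 remain after the 21st, so 10 days reach 2087-12-01.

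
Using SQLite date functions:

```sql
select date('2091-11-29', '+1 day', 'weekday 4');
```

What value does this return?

2091-12-06

Advancing 1 more day within November lands on 2091-11-30.
`weekday 4` advances to the next Thursday; 2091-11-30 is a Friday, so it moves forward to 2091-12-06.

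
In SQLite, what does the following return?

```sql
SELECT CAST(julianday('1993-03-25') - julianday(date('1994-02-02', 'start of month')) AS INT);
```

-313

`start of month` rewinds 1994-02-02 to 1994-02-01.
6 days remain in March 1993 after the 25th (31 − 25).
Full months from April 1993 through January 1994 contribute their day counts.
Then 1 day into February 1994.
Total: 6 + 30 + 31 + 30 + 31 + 31 + 30 + 31 + 30 + 31 + 31 + 1 = 313.
The subtraction is earlier − later, so the result is −313 → -313.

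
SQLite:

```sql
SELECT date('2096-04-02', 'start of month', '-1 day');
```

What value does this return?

2096-03-31

`start of month` rewinds 2096-04-02 to 2096-04-01.
Going back 1 day from 2096-04-01 reaches 2096-03-31 (last day of March, 31 days).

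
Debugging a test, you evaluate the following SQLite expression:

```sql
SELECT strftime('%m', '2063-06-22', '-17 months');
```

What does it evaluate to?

First apply '-17 months': 2063-06-22 → 2062-01-22.
`%m` extracts the 2-digit month (01-12): 01.

01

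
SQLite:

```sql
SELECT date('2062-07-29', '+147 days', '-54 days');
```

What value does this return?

Applying '+147 days' to 2062-07-29: counting 147 days forward gives 2062-12-23.
Applying '-54 days' to 2062-12-23: counting 54 days back gives 2062-10-30.

2062-10-30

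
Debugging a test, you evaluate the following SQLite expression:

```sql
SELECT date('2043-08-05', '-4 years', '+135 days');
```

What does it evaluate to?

2039-12-18

Adding -4 years to 2043-08-05 gives 2039-08-05.
Applying '+135 days' to 2039-08-05: counting 135 days forward gives 2039-12-18.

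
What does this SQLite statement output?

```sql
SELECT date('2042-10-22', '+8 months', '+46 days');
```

Adding +8 months to 2042-10-22 gives 2043-06-22.
Applying '+46 days' to 2043-06-22: counting 46 days forward gives 2043-08-07.

2043-08-07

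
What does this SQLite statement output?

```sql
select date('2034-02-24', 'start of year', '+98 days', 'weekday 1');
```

2034-04-10

`start of year` rewinds 2034-02-24 to 2034-01-01.
Applying '+98 days' to 2034-01-01: counting 98 days forward gives 2034-04-09.
`weekday 1` advances to the next Monday; 2034-04-09 is a Sunday, so it moves forward to 2034-04-10.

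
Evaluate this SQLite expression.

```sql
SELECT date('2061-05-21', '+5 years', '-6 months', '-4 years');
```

2061-11-21

Adding +5 years to 2061-05-21 gives 2066-05-21.
Adding -6 months to 2066-05-21 gives 2065-11-21.
Adding -4 years to 2065-11-21 gives 2061-11-21.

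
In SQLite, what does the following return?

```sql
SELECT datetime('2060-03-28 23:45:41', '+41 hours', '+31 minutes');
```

+41 hours from 2060-03-28 23:45:41 is 2060-03-30 16:45:41 (crosses midnight).
+31 minutes from 2060-03-30 16:45:41 is 2060-03-30 17:16:41.

2060-03-30 17:16:41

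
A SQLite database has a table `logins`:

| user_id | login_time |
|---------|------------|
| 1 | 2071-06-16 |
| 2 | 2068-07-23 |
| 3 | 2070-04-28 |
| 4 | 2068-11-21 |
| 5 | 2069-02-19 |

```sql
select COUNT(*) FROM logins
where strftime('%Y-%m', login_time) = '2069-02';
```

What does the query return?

1

Rows with year-month 2069-02: 2069-02-19 → 1.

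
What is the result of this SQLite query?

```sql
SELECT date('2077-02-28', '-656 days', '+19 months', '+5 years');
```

2081-12-14

Applying '-656 days' to 2077-02-28: counting 656 days back gives 2075-05-14.
Adding +19 months to 2075-05-14 gives 2076-12-14.
Adding +5 years to 2076-12-14 gives 2081-12-14.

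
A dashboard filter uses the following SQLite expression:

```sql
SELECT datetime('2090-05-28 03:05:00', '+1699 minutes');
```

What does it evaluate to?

1699 minutes = 28h 19m; +1699 minutes from 2090-05-28 03:05:00 is 2090-05-29 07:24:00 (crosses midnight).

2090-05-29 07:24:00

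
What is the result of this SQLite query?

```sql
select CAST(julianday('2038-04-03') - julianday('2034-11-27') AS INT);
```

3 days remain in November 2034 after the 27th (30 − 27).
Full months from December 2034 through March 2038 contribute their day counts.
Then 3 days into April 2038.
Total: 3 + 31 + 31 + 28 + 31 + 30 + 31 + 30 + 31 + 31 + 30 + 31 + 30 + 31 + 31 + 29 + 31 + 30 + 31 + 30 + 31 + 31 + 30 + 31 + 30 + 31 + 31 + 28 + 31 + 30 + 31 + 30 + 31 + 31 + 30 + 31 + 30 + 31 + 31 + 28 + 31 + 3 = 1223.

1223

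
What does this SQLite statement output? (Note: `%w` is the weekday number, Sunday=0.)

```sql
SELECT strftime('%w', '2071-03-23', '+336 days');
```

First apply '+336 days': 2071-03-23 → 2072-02-22.
2072-02-22 is a Monday; with Sunday=0 that is 1.

1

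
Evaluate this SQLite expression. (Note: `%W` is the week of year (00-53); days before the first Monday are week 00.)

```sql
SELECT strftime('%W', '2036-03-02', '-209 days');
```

32

First apply '-209 days': 2036-03-02 → 2035-08-06.
2035-08-06 is a Monday. SQLite's %W counts Mondays since the year started; the result is 32.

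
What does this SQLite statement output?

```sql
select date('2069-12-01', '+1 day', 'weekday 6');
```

2069-12-07

Advancing 1 more day within December lands on 2069-12-02.
`weekday 6` advances to the next Saturday; 2069-12-02 is a Monday, so it moves forward to 2069-12-07.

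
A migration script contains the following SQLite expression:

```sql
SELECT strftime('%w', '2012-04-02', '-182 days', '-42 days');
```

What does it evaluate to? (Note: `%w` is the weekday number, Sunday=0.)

First apply '-182 days', '-42 days': 2012-04-02 → 2011-08-22.
2011-08-22 is a Monday; with Sunday=0 that is 1.

1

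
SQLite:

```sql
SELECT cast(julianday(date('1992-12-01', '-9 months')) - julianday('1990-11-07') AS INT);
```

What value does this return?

480

Adding -9 months to 1992-12-01 gives 1992-03-01.
23 days remain in November 1990 after the 7th (30 − 7).
Full months from December 1990 through February 1992 contribute their day counts.
Then 1 day into March 1992.
Total: 23 + 31 + 31 + 28 + 31 + 30 + 31 + 30 + 31 + 31 + 30 + 31 + 30 + 31 + 31 + 29 + 1 = 480.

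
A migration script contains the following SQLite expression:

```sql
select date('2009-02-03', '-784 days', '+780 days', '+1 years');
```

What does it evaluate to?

2010-01-30

Applying '-784 days' to 2009-02-03: counting 784 days back gives 2006-12-12.
Applying '+780 days' to 2006-12-12: counting 780 days forward gives 2009-01-30.
Adding +1 year to 2009-01-30 gives 2010-01-30.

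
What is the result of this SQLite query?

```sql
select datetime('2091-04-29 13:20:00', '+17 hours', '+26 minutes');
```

+17 hours from 2091-04-29 13:20:00 is 2091-04-30 06:20:00 (crosses midnight).
+26 minutes from 2091-04-30 06:20:00 is 2091-04-30 06:46:00.

2091-04-30 06:46:00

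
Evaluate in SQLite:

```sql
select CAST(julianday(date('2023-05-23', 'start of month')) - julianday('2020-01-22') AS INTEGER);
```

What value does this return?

1195

`start of month` rewinds 2023-05-23 to 2023-05-01.
9 days remain in January 2020 after the 22nd (31 − 22).
Full months from February 2020 through April 2023 contribute their day counts.
Then 1 day into May 2023.
Total: 9 + 29 + 31 + 30 + 31 + 30 + 31 + 31 + 30 + 31 + 30 + 31 + 31 + 28 + 31 + 30 + 31 + 30 + 31 + 31 + 30 + 31 + 30 + 31 + 31 + 28 + 31 + 30 + 31 + 30 + 31 + 31 + 30 + 31 + 30 + 31 + 31 + 28 + 31 + 30 + 1 = 1195.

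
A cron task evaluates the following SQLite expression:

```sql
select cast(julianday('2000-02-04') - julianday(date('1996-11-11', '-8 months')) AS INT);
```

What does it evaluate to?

Adding -8 months to 1996-11-11 gives 1996-03-11.
20 days remain in March 1996 after the 11th (31 − 11).
Full months from April 1996 through January 2000 contribute their day counts.
Then 4 days into February 2000.
Total: 20 + 30 + 31 + 30 + 31 + 31 + 30 + 31 + 30 + 31 + 31 + 28 + 31 + 30 + 31 + 30 + 31 + 31 + 30 + 31 + 30 + 31 + 31 + 28 + 31 + 30 + 31 + 30 + 31 + 31 + 30 + 31 + 30 + 31 + 31 + 28 + 31 + 30 + 31 + 30 + 31 + 31 + 30 + 31 + 30 + 31 + 31 + 4 = 1425.

1425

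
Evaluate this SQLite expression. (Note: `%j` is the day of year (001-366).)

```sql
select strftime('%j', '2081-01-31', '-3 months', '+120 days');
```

First apply '-3 months', '+120 days': 2081-01-31 → 2081-02-28.
Day-of-year for 2081-02-28: days since 2081-01-01 inclusive = 59, zero-padded to 059.

059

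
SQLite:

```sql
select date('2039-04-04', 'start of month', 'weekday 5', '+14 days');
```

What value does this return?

2039-04-15

`start of month` rewinds 2039-04-04 to 2039-04-01.
`weekday 5` advances to the next Friday; 2039-04-01 is already a Friday, so it stays at 2039-04-01.
Advancing 14 more days within April lands on 2039-04-15.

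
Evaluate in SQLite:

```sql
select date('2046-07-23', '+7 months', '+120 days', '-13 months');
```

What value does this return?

Adding +7 months to 2046-07-23 gives 2047-02-23.
Applying '+120 days' to 2047-02-23: counting 120 days forward gives 2047-06-23.
Adding -13 months to 2047-06-23 gives 2046-05-23.

2046-05-23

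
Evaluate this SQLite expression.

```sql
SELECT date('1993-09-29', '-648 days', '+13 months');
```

1993-01-21

Applying '-648 days' to 1993-09-29: counting 648 days back gives 1991-12-21.
Adding +13 months to 1991-12-21 gives 1993-01-21.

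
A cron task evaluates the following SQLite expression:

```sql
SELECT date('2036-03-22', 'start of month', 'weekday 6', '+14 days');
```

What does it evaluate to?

2036-03-15

`start of month` rewinds 2036-03-22 to 2036-03-01.
`weekday 6` advances to the next Saturday; 2036-03-01 is already a Saturday, so it stays at 2036-03-01.
Advancing 14 more days within March lands on 2036-03-15.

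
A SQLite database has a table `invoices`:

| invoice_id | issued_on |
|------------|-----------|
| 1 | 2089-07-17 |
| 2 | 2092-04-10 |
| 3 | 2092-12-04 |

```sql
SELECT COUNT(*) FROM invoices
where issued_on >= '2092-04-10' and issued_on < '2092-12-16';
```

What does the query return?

Rows in [2092-04-10, 2092-12-16): 2092-04-10, 2092-12-04 → 2 rows.

2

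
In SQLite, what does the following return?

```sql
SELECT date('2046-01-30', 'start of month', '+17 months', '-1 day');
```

`start of month` rewinds 2046-01-30 to 2046-01-01.
Adding +17 months to 2046-01-01 gives 2047-06-01.
Going back 1 day from 2047-06-01 reaches 2047-05-31 (last day of May, 31 days).

2047-05-31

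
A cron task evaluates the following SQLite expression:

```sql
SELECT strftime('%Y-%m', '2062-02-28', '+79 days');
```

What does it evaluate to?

First apply '+79 days': 2062-02-28 → 2062-05-18.
`%Y-%m` extracts the year-month: 2062-05.

2062-05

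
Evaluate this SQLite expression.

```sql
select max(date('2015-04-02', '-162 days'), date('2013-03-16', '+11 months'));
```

date('2015-04-02', '-162 days') → 2014-10-22.
date('2013-03-16', '+11 months') → 2014-02-16.
Later of the two is 2014-10-22.

2014-10-22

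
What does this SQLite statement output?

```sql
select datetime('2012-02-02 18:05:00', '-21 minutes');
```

2012-02-02 17:44:00

-21 minutes from 2012-02-02 18:05:00 is 2012-02-02 17:44:00.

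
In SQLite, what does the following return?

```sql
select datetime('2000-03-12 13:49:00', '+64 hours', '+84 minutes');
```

2000-03-15 07:13:00

+64 hours from 2000-03-12 13:49:00 is 2000-03-15 05:49:00 (crosses midnight).
84 minutes = 1h 24m; +84 minutes from 2000-03-15 05:49:00 is 2000-03-15 07:13:00.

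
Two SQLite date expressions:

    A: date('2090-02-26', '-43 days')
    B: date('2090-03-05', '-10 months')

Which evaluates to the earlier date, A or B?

B

A = 2090-01-14.
B = 2089-05-05.
B is earlier.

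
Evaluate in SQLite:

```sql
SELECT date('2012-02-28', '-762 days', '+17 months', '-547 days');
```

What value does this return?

Applying '-762 days' to 2012-02-28: counting 762 days back gives 2010-01-27.
Adding +17 months to 2010-01-27 gives 2011-06-27.
Applying '-547 days' to 2011-06-27: counting 547 days back gives 2009-12-27.

2009-12-27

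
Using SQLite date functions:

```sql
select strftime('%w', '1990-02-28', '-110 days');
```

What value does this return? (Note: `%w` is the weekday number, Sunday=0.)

First apply '-110 days': 1990-02-28 → 1989-11-10.
1989-11-10 is a Friday; with Sunday=0 that is 5.

5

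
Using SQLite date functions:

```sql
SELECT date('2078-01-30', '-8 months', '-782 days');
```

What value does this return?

Adding -8 months to 2078-01-30 gives 2077-05-30.
Applying '-782 days' to 2077-05-30: counting 782 days back gives 2075-04-09.

2075-04-09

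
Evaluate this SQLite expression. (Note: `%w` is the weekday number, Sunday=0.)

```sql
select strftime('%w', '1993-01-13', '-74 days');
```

6

First apply '-74 days': 1993-01-13 → 1992-10-31.
1992-10-31 is a Saturday; with Sunday=0 that is 6.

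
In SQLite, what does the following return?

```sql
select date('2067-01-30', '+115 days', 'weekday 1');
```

2067-05-30

Applying '+115 days' to 2067-01-30: counting 115 days forward gives 2067-05-25.
`weekday 1` advances to the next Monday; 2067-05-25 is a Wednesday, so it moves forward to 2067-05-30.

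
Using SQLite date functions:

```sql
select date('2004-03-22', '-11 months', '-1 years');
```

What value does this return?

2002-04-22

Adding -11 months to 2004-03-22 gives 2003-04-22.
Adding -1 year to 2003-04-22 gives 2002-04-22.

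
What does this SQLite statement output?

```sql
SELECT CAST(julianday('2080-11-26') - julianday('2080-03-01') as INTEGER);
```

30 days remain in March 2080 after the 1st (31 − 1).
Full months from April 2080 through October 2080 contribute their day counts.
Then 26 days into November 2080.
Total: 30 + 30 + 31 + 30 + 31 + 31 + 30 + 31 + 26 = 270.

270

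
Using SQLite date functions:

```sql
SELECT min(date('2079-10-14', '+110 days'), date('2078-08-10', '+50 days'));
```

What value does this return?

date('2079-10-14', '+110 days') → 2080-02-01.
date('2078-08-10', '+50 days') → 2078-09-29.
Earlier of the two is 2078-09-29.

2078-09-29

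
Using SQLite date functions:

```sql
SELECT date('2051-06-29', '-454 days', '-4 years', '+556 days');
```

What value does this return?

2047-10-09

Applying '-454 days' to 2051-06-29: counting 454 days back gives 2050-04-01.
Adding -4 years to 2050-04-01 gives 2046-04-01.
Applying '+556 days' to 2046-04-01: counting 556 days forward gives 2047-10-09.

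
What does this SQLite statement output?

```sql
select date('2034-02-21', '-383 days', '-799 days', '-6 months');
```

2030-05-27

Applying '-383 days' to 2034-02-21: counting 383 days back gives 2033-02-03.
Applying '-799 days' to 2033-02-03: counting 799 days back gives 2030-11-27.
Adding -6 months to 2030-11-27 gives 2030-05-27.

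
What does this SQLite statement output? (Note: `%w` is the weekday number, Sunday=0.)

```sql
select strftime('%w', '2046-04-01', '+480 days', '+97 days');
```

3

First apply '+480 days', '+97 days': 2046-04-01 → 2047-10-30.
2047-10-30 is a Wednesday; with Sunday=0 that is 3.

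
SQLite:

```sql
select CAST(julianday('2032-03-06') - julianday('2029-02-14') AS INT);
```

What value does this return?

14 days remain in February 2029 after the 14th (28 − 14).
Full months from March 2029 through February 2032 contribute their day counts.
Then 6 days into March 2032.
Total: 14 + 31 + 30 + 31 + 30 + 31 + 31 + 30 + 31 + 30 + 31 + 31 + 28 + 31 + 30 + 31 + 30 + 31 + 31 + 30 + 31 + 30 + 31 + 31 + 28 + 31 + 30 + 31 + 30 + 31 + 31 + 30 + 31 + 30 + 31 + 31 + 29 + 6 = 1116.

1116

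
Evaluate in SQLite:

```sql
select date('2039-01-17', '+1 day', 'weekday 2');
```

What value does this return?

2039-01-18

Advancing 1 more day within January lands on 2039-01-18.
`weekday 2` advances to the next Tuesday; 2039-01-18 is already a Tuesday, so it stays at 2039-01-18.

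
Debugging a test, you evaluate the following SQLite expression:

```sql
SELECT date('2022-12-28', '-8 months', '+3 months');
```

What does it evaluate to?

Adding -8 months to 2022-12-28 gives 2022-04-28.
Adding +3 months to 2022-04-28 gives 2022-07-28.

2022-07-28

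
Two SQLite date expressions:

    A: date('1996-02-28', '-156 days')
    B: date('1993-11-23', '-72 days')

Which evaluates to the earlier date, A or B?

B

A = 1995-09-25.
B = 1993-09-12.
B is earlier.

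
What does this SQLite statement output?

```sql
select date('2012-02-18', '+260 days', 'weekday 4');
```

Applying '+260 days' to 2012-02-18: counting 260 days forward gives 2012-11-04.
`weekday 4` advances to the next Thursday; 2012-11-04 is a Sunday, so it moves forward to 2012-11-08.

2012-11-08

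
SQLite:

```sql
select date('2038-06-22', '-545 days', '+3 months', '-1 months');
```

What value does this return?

2037-02-24

Applying '-545 days' to 2038-06-22: counting 545 days back gives 2036-12-24.
Adding +3 months to 2036-12-24 gives 2037-03-24.
Adding -1 month to 2037-03-24 gives 2037-02-24.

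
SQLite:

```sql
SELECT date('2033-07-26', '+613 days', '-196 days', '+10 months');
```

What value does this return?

Applying '+613 days' to 2033-07-26: counting 613 days forward gives 2035-03-31.
Applying '-196 days' to 2035-03-31: counting 196 days back gives 2034-09-16.
Adding +10 months to 2034-09-16 gives 2035-07-16.

2035-07-16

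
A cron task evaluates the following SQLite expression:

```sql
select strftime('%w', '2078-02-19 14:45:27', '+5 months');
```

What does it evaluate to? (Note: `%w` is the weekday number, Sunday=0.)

First apply '+5 months': 2078-02-19 14:45:27 → 2078-07-19 14:45:27.
2078-07-19 is a Tuesday; with Sunday=0 that is 2.

2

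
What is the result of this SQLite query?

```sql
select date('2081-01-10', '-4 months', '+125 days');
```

Adding -4 months to 2081-01-10 gives 2080-09-10.
Applying '+125 days' to 2080-09-10: counting 125 days forward gives 2081-01-13.

2081-01-13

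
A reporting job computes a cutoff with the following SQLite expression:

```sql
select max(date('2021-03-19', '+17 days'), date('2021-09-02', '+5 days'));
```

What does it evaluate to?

date('2021-03-19', '+17 days') → 2021-04-05.
date('2021-09-02', '+5 days') → 2021-09-07.
Later of the two is 2021-09-07.

2021-09-07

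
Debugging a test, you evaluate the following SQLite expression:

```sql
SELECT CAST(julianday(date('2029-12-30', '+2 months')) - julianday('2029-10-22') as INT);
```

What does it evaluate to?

131

Adding +2 months to 2029-12-30 targets 2030-02-30. February 2030 has only 28 days, so SQLite normalizes the 2-day overflow forward to 2030-03-02.
9 days remain in October 2029 after the 22nd (31 − 22).
November 2029: 30 days.
December 2029: 31 days.
January 2030: 31 days.
February 2030: 28 days.
Then 2 days into March 2030.
Total: 9 + 30 + 31 + 31 + 28 + 2 = 131.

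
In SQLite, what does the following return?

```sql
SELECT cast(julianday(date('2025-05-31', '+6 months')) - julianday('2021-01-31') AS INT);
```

1765

Adding +6 months to 2025-05-31 targets 2025-11-31. November 2025 has only 30 days, so SQLite normalizes the 1-day overflow forward to 2025-12-01.
0 days remain in January 2021 after the 31st (31 − 31).
Full months from February 2021 through November 2025 contribute their day counts.
Then 1 day into December 2025.
Total: 0 + 28 + 31 + 30 + 31 + 30 + 31 + 31 + 30 + 31 + 30 + 31 + 31 + 28 + 31 + 30 + 31 + 30 + 31 + 31 + 30 + 31 + 30 + 31 + 31 + 28 + 31 + 30 + 31 + 30 + 31 + 31 + 30 + 31 + 30 + 31 + 31 + 29 + 31 + 30 + 31 + 30 + 31 + 31 + 30 + 31 + 30 + 31 + 31 + 28 + 31 + 30 + 31 + 30 + 31 + 31 + 30 + 31 + 30 + 1 = 1765.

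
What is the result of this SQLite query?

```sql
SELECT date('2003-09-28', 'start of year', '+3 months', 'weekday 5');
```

2003-04-04

`start of year` rewinds 2003-09-28 to 2003-01-01.
Adding +3 months to 2003-01-01 gives 2003-04-01.
`weekday 5` advances to the next Friday; 2003-04-01 is a Tuesday, so it moves forward to 2003-04-04.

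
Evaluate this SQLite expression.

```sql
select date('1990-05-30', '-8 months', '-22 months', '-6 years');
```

Adding -8 months to 1990-05-30 gives 1989-09-30.
Adding -22 months to 1989-09-30 gives 1987-11-30.
Adding -6 years to 1987-11-30 gives 1981-11-30.

1981-11-30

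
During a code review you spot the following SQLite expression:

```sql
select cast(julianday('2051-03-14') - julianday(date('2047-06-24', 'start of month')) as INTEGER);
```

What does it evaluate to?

`start of month` rewinds 2047-06-24 to 2047-06-01.
29 days remain in June 2047 after the 1st (30 − 1).
Full months from July 2047 through February 2051 contribute their day counts.
Then 14 days into March 2051.
Total: 29 + 31 + 31 + 30 + 31 + 30 + 31 + 31 + 29 + 31 + 30 + 31 + 30 + 31 + 31 + 30 + 31 + 30 + 31 + 31 + 28 + 31 + 30 + 31 + 30 + 31 + 31 + 30 + 31 + 30 + 31 + 31 + 28 + 31 + 30 + 31 + 30 + 31 + 31 + 30 + 31 + 30 + 31 + 31 + 28 + 14 = 1382.

1382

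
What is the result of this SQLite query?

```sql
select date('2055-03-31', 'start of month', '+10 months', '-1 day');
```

`start of month` rewinds 2055-03-31 to 2055-03-01.
Adding +10 months to 2055-03-01 gives 2056-01-01.
Going back 1 day from 2056-01-01 reaches 2055-12-31 (last day of December, 31 days).

2055-12-31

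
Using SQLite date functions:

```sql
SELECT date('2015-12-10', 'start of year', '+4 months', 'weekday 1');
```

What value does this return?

`start of year` rewinds 2015-12-10 to 2015-01-01.
Adding +4 months to 2015-01-01 gives 2015-05-01.
`weekday 1` advances to the next Monday; 2015-05-01 is a Friday, so it moves forward to 2015-05-04.

2015-05-04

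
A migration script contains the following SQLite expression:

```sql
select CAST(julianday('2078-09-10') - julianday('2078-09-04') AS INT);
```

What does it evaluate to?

6

Both dates are in September 2078: 10 − 4 = 6.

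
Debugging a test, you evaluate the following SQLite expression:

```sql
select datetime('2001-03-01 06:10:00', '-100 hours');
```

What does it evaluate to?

2001-02-25 02:10:00

-100 hours from 2001-03-01 06:10:00 is 2001-02-25 02:10:00 (crosses midnight).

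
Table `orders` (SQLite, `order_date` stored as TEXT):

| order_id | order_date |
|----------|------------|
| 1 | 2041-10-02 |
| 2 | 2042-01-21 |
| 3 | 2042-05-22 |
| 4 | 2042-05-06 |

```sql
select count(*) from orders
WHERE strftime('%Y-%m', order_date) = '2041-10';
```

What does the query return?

Rows with year-month 2041-10: 2041-10-02 → 1.

1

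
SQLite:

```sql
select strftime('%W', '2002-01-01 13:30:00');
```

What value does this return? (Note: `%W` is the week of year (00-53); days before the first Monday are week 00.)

2002-01-01 is a Tuesday. SQLite's %W counts Mondays since the year started; the result is 00.

00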